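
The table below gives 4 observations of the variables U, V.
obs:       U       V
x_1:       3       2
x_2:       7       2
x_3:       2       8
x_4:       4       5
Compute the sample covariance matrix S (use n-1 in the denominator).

Step 1 — column means:
  mean(U) = (3 + 7 + 2 + 4) / 4 = 16/4 = 4
  mean(V) = (2 + 2 + 8 + 5) / 4 = 17/4 = 4.25

Step 2 — sample covariance S[i,j] = (1/(n-1)) · Σ_k (x_{k,i} - mean_i) · (x_{k,j} - mean_j), with n-1 = 3.
  S[U,U] = ((-1)·(-1) + (3)·(3) + (-2)·(-2) + (0)·(0)) / 3 = 14/3 = 4.6667
  S[U,V] = ((-1)·(-2.25) + (3)·(-2.25) + (-2)·(3.75) + (0)·(0.75)) / 3 = -12/3 = -4
  S[V,V] = ((-2.25)·(-2.25) + (-2.25)·(-2.25) + (3.75)·(3.75) + (0.75)·(0.75)) / 3 = 24.75/3 = 8.25

S is symmetric (S[j,i] = S[i,j]). Assembling:

S = [[4.6667, -4],
 [-4, 8.25]]


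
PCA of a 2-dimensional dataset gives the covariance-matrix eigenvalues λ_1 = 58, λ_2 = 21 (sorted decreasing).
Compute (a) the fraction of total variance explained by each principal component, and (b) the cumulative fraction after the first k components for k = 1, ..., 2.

Step 1 — total variance = trace(Sigma) = Σ λ_i = 58 + 21 = 79.

Step 2 — fraction explained by component i = λ_i / Σ λ:
  PC1: 58/79 = 0.7342
  PC2: 21/79 = 0.2658

Step 3 — cumulative fraction after k components = (λ_1 + ... + λ_k) / Σ λ:
  k = 1: 58/79 = 0.7342
  k = 2: (58 + 21)/79 = 79/79 = 1

Summary (fraction, with percent):

explained: PC1 0.7342 (73.42%), PC2 0.2658 (26.58%);  cumulative: 0.7342, 1


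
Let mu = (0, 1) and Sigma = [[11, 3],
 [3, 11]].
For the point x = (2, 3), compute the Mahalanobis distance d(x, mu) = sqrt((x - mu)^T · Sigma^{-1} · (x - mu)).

Step 1 — centre the observation: (x - mu) = (2, 2).

Step 2 — invert Sigma. det(Sigma) = 11·11 - (3)² = 112.
  Sigma^{-1} = (1/det) · [[d, -b], [-b, a]] = [[0.0982, -0.0268],
 [-0.0268, 0.0982]].

Step 3 — form the quadratic (x - mu)^T · Sigma^{-1} · (x - mu):
  Sigma^{-1} · (x - mu) = (0.1429, 0.1429).
  (x - mu)^T · [Sigma^{-1} · (x - mu)] = (2)·(0.1429) + (2)·(0.1429) = 0.5714.

Step 4 — take square root: d = √(0.5714) ≈ 0.7559.

d(x, mu) = √(0.5714) ≈ 0.7559


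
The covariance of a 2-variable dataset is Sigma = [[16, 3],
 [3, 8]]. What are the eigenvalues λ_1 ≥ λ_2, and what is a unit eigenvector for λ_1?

Step 1 — characteristic polynomial of 2×2 Sigma:
  det(Sigma - λI) = λ² - trace · λ + det = 0.
  trace = 16 + 8 = 24, det = 16·8 - (3)² = 119.
Step 2 — discriminant:
  Δ = trace² - 4·det = 576 - 476 = 100.
Step 3 — eigenvalues:
  λ = (trace ± √Δ)/2 = (24 ± 10)/2,
  λ_1 = 17,  λ_2 = 7.

Step 4 — unit eigenvector for λ_1: solve (Sigma - λ_1 I)v = 0. First row:
  (16 - 17)·v_x + (3)·v_y = 0, i.e. (-1)·v_x + (3)·v_y = 0,
  so v ∝ (b, λ_1 - a) = (3, 1) = u.
  ||u|| = √((3)² + (1)²) = √(10) ≈ 3.1623,
  v_1 = u/||u|| ≈ (0.9487, 0.3162) (||v_1|| = 1).

λ_1 = 17,  λ_2 = 7;  v_1 ≈ (0.9487, 0.3162)


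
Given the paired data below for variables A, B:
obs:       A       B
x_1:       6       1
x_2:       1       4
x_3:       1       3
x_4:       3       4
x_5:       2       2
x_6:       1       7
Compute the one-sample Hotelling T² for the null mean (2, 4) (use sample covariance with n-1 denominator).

Step 1 — sample mean vector:
  mean(A) = (6 + 1 + 1 + 3 + 2 + 1) / 6 = 14/6 = 2.3333
  mean(B) = (1 + 4 + 3 + 4 + 2 + 7) / 6 = 21/6 = 3.5
  x̄ = (2.3333, 3.5),  deviation x̄ - mu_0 = (2.3333, 3.5) - (2, 4) = (0.3333, -0.5).

Step 2 — sample covariance matrix, S[i,j] = (1/(n-1)) · Σ_k (x_{k,i} - mean_i) · (x_{k,j} - mean_j), divisor n-1 = 5:
  S[A,A] = ((3.6667)·(3.6667) + (-1.3333)·(-1.3333) + (-1.3333)·(-1.3333) + (0.6667)·(0.6667) + (-0.3333)·(-0.3333) + (-1.3333)·(-1.3333)) / 5 = 19.3333/5 = 3.8667
  S[A,B] = ((3.6667)·(-2.5) + (-1.3333)·(0.5) + (-1.3333)·(-0.5) + (0.6667)·(0.5) + (-0.3333)·(-1.5) + (-1.3333)·(3.5)) / 5 = -13/5 = -2.6
  S[B,B] = ((-2.5)·(-2.5) + (0.5)·(0.5) + (-0.5)·(-0.5) + (0.5)·(0.5) + (-1.5)·(-1.5) + (3.5)·(3.5)) / 5 = 21.5/5 = 4.3
  S = [[3.8667, -2.6],
 [-2.6, 4.3]].

Step 3 — invert S. det(S) = 3.8667·4.3 - (-2.6)² = 9.8667.
  S^{-1} = (1/det) · [[d, -b], [-b, a]] = [[0.4358, 0.2635],
 [0.2635, 0.3919]].

Step 4 — quadratic form (x̄ - mu_0)^T · S^{-1} · (x̄ - mu_0):
  S^{-1} · (x̄ - mu_0) = (0.0135, -0.1081),
  (x̄ - mu_0)^T · [...] = (0.3333)·(0.0135) + (-0.5)·(-0.1081) = 0.0586.

Step 5 — scale by n: T² = 6 · 0.0586 = 0.3514.

T² ≈ 0.3514


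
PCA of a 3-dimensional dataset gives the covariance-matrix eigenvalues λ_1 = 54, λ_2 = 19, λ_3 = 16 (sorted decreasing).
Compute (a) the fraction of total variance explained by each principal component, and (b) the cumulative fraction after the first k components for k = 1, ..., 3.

Step 1 — total variance = trace(Sigma) = Σ λ_i = 54 + 19 + 16 = 89.

Step 2 — fraction explained by component i = λ_i / Σ λ:
  PC1: 54/89 = 0.6067
  PC2: 19/89 = 0.2135
  PC3: 16/89 = 0.1798

Step 3 — cumulative fraction after k components = (λ_1 + ... + λ_k) / Σ λ:
  k = 1: 54/89 = 0.6067
  k = 2: (54 + 19)/89 = 73/89 = 0.8202
  k = 3: (54 + 19 + 16)/89 = 89/89 = 1

Summary (fraction, with percent):

explained: PC1 0.6067 (60.67%), PC2 0.2135 (21.35%), PC3 0.1798 (17.98%);  cumulative: 0.6067, 0.8202, 1


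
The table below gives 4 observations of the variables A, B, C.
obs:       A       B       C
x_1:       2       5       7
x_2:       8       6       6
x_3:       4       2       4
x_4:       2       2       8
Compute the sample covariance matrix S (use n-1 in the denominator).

Step 1 — column means:
  mean(A) = (2 + 8 + 4 + 2) / 4 = 16/4 = 4
  mean(B) = (5 + 6 + 2 + 2) / 4 = 15/4 = 3.75
  mean(C) = (7 + 6 + 4 + 8) / 4 = 25/4 = 6.25

Step 2 — sample covariance S[i,j] = (1/(n-1)) · Σ_k (x_{k,i} - mean_i) · (x_{k,j} - mean_j), with n-1 = 3.
  S[A,A] = ((-2)·(-2) + (4)·(4) + (0)·(0) + (-2)·(-2)) / 3 = 24/3 = 8
  S[A,B] = ((-2)·(1.25) + (4)·(2.25) + (0)·(-1.75) + (-2)·(-1.75)) / 3 = 10/3 = 3.3333
  S[A,C] = ((-2)·(0.75) + (4)·(-0.25) + (0)·(-2.25) + (-2)·(1.75)) / 3 = -6/3 = -2
  S[B,B] = ((1.25)·(1.25) + (2.25)·(2.25) + (-1.75)·(-1.75) + (-1.75)·(-1.75)) / 3 = 12.75/3 = 4.25
  S[B,C] = ((1.25)·(0.75) + (2.25)·(-0.25) + (-1.75)·(-2.25) + (-1.75)·(1.75)) / 3 = 1.25/3 = 0.4167
  S[C,C] = ((0.75)·(0.75) + (-0.25)·(-0.25) + (-2.25)·(-2.25) + (1.75)·(1.75)) / 3 = 8.75/3 = 2.9167

S is symmetric (S[j,i] = S[i,j]). Assembling:

S = [[8, 3.3333, -2],
 [3.3333, 4.25, 0.4167],
 [-2, 0.4167, 2.9167]]


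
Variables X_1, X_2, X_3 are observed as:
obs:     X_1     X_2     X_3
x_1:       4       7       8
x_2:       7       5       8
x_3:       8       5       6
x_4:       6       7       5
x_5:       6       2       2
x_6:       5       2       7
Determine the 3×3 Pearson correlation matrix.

Step 1 — column means:
  mean(X_1) = (4 + 7 + 8 + 6 + 6 + 5) / 6 = 36/6 = 6
  mean(X_2) = (7 + 5 + 5 + 7 + 2 + 2) / 6 = 28/6 = 4.6667
  mean(X_3) = (8 + 8 + 6 + 5 + 2 + 7) / 6 = 36/6 = 6

Step 2 — sample variances and covariances s[i,j] = (1/(n-1)) · Σ_k (x_{k,i} - mean_i) · (x_{k,j} - mean_j), with n-1 = 5:
  s[X_1,X_1] = ((-2)·(-2) + (1)·(1) + (2)·(2) + (0)·(0) + (0)·(0) + (-1)·(-1)) / 5 = 10/5 = 2
  s[X_1,X_2] = ((-2)·(2.3333) + (1)·(0.3333) + (2)·(0.3333) + (0)·(2.3333) + (0)·(-2.6667) + (-1)·(-2.6667)) / 5 = -1/5 = -0.2
  s[X_1,X_3] = ((-2)·(2) + (1)·(2) + (2)·(0) + (0)·(-1) + (0)·(-4) + (-1)·(1)) / 5 = -3/5 = -0.6
  s[X_2,X_2] = ((2.3333)·(2.3333) + (0.3333)·(0.3333) + (0.3333)·(0.3333) + (2.3333)·(2.3333) + (-2.6667)·(-2.6667) + (-2.6667)·(-2.6667)) / 5 = 25.3333/5 = 5.0667
  s[X_2,X_3] = ((2.3333)·(2) + (0.3333)·(2) + (0.3333)·(0) + (2.3333)·(-1) + (-2.6667)·(-4) + (-2.6667)·(1)) / 5 = 11/5 = 2.2
  s[X_3,X_3] = ((2)·(2) + (2)·(2) + (0)·(0) + (-1)·(-1) + (-4)·(-4) + (1)·(1)) / 5 = 26/5 = 5.2
  Sample standard deviations s_i = √(s[i,i]):
  s(X_1) = √(2) = 1.4142
  s(X_2) = √(5.0667) = 2.2509
  s(X_3) = √(5.2) = 2.2804

Step 3 — r_{ij} = s_{ij} / (s_i · s_j):
  r[X_1,X_1] = 1 (diagonal).
  r[X_1,X_2] = -0.2 / (1.4142 · 2.2509) = -0.2 / 3.1833 = -0.0628
  r[X_1,X_3] = -0.6 / (1.4142 · 2.2804) = -0.6 / 3.2249 = -0.1861
  r[X_2,X_2] = 1 (diagonal).
  r[X_2,X_3] = 2.2 / (2.2509 · 2.2804) = 2.2 / 5.1329 = 0.4286
  r[X_3,X_3] = 1 (diagonal).

R is symmetric with unit diagonal. Assembling:

R = [[1, -0.0628, -0.1861],
 [-0.0628, 1, 0.4286],
 [-0.1861, 0.4286, 1]]


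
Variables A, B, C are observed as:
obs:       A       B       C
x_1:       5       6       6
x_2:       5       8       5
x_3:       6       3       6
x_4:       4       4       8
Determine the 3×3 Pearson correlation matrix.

Step 1 — column means:
  mean(A) = (5 + 5 + 6 + 4) / 4 = 20/4 = 5
  mean(B) = (6 + 8 + 3 + 4) / 4 = 21/4 = 5.25
  mean(C) = (6 + 5 + 6 + 8) / 4 = 25/4 = 6.25

Step 2 — sample variances and covariances s[i,j] = (1/(n-1)) · Σ_k (x_{k,i} - mean_i) · (x_{k,j} - mean_j), with n-1 = 3:
  s[A,A] = ((0)·(0) + (0)·(0) + (1)·(1) + (-1)·(-1)) / 3 = 2/3 = 0.6667
  s[A,B] = ((0)·(0.75) + (0)·(2.75) + (1)·(-2.25) + (-1)·(-1.25)) / 3 = -1/3 = -0.3333
  s[A,C] = ((0)·(-0.25) + (0)·(-1.25) + (1)·(-0.25) + (-1)·(1.75)) / 3 = -2/3 = -0.6667
  s[B,B] = ((0.75)·(0.75) + (2.75)·(2.75) + (-2.25)·(-2.25) + (-1.25)·(-1.25)) / 3 = 14.75/3 = 4.9167
  s[B,C] = ((0.75)·(-0.25) + (2.75)·(-1.25) + (-2.25)·(-0.25) + (-1.25)·(1.75)) / 3 = -5.25/3 = -1.75
  s[C,C] = ((-0.25)·(-0.25) + (-1.25)·(-1.25) + (-0.25)·(-0.25) + (1.75)·(1.75)) / 3 = 4.75/3 = 1.5833
  Sample standard deviations s_i = √(s[i,i]):
  s(A) = √(0.6667) = 0.8165
  s(B) = √(4.9167) = 2.2174
  s(C) = √(1.5833) = 1.2583

Step 3 — r_{ij} = s_{ij} / (s_i · s_j):
  r[A,A] = 1 (diagonal).
  r[A,B] = -0.3333 / (0.8165 · 2.2174) = -0.3333 / 1.8105 = -0.1841
  r[A,C] = -0.6667 / (0.8165 · 1.2583) = -0.6667 / 1.0274 = -0.6489
  r[B,B] = 1 (diagonal).
  r[B,C] = -1.75 / (2.2174 · 1.2583) = -1.75 / 2.7901 = -0.6272
  r[C,C] = 1 (diagonal).

R is symmetric with unit diagonal. Assembling:

R = [[1, -0.1841, -0.6489],
 [-0.1841, 1, -0.6272],
 [-0.6489, -0.6272, 1]]


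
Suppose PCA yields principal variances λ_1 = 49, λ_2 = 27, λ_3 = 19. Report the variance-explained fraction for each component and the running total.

Step 1 — total variance = trace(Sigma) = Σ λ_i = 49 + 27 + 19 = 95.

Step 2 — fraction explained by component i = λ_i / Σ λ:
  PC1: 49/95 = 0.5158
  PC2: 27/95 = 0.2842
  PC3: 19/95 = 0.2

Step 3 — cumulative fraction after k components = (λ_1 + ... + λ_k) / Σ λ:
  k = 1: 49/95 = 0.5158
  k = 2: (49 + 27)/95 = 76/95 = 0.8
  k = 3: (49 + 27 + 19)/95 = 95/95 = 1

Summary (fraction, with percent):

explained: PC1 0.5158 (51.58%), PC2 0.2842 (28.42%), PC3 0.2 (20%);  cumulative: 0.5158, 0.8, 1


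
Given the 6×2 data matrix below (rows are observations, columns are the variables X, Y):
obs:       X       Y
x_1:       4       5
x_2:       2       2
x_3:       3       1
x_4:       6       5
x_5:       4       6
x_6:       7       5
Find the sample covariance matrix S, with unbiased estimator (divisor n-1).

Step 1 — column means:
  mean(X) = (4 + 2 + 3 + 6 + 4 + 7) / 6 = 26/6 = 4.3333
  mean(Y) = (5 + 2 + 1 + 5 + 6 + 5) / 6 = 24/6 = 4

Step 2 — sample covariance S[i,j] = (1/(n-1)) · Σ_k (x_{k,i} - mean_i) · (x_{k,j} - mean_j), with n-1 = 5.
  S[X,X] = ((-0.3333)·(-0.3333) + (-2.3333)·(-2.3333) + (-1.3333)·(-1.3333) + (1.6667)·(1.6667) + (-0.3333)·(-0.3333) + (2.6667)·(2.6667)) / 5 = 17.3333/5 = 3.4667
  S[X,Y] = ((-0.3333)·(1) + (-2.3333)·(-2) + (-1.3333)·(-3) + (1.6667)·(1) + (-0.3333)·(2) + (2.6667)·(1)) / 5 = 12/5 = 2.4
  S[Y,Y] = ((1)·(1) + (-2)·(-2) + (-3)·(-3) + (1)·(1) + (2)·(2) + (1)·(1)) / 5 = 20/5 = 4

S is symmetric (S[j,i] = S[i,j]). Assembling:

S = [[3.4667, 2.4],
 [2.4, 4]]


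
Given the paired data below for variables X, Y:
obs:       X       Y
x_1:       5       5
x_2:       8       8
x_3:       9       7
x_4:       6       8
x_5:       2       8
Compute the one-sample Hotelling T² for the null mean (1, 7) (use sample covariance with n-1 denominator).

Step 1 — sample mean vector:
  mean(X) = (5 + 8 + 9 + 6 + 2) / 5 = 30/5 = 6
  mean(Y) = (5 + 8 + 7 + 8 + 8) / 5 = 36/5 = 7.2
  x̄ = (6, 7.2),  deviation x̄ - mu_0 = (6, 7.2) - (1, 7) = (5, 0.2).

Step 2 — sample covariance matrix, S[i,j] = (1/(n-1)) · Σ_k (x_{k,i} - mean_i) · (x_{k,j} - mean_j), divisor n-1 = 4:
  S[X,X] = ((-1)·(-1) + (2)·(2) + (3)·(3) + (0)·(0) + (-4)·(-4)) / 4 = 30/4 = 7.5
  S[X,Y] = ((-1)·(-2.2) + (2)·(0.8) + (3)·(-0.2) + (0)·(0.8) + (-4)·(0.8)) / 4 = 0/4 = 0
  S[Y,Y] = ((-2.2)·(-2.2) + (0.8)·(0.8) + (-0.2)·(-0.2) + (0.8)·(0.8) + (0.8)·(0.8)) / 4 = 6.8/4 = 1.7
  S = [[7.5, 0],
 [0, 1.7]].

Step 3 — invert S. det(S) = 7.5·1.7 - (0)² = 12.75.
  S^{-1} = (1/det) · [[d, -b], [-b, a]] = [[0.1333, 0],
 [0, 0.5882]].

Step 4 — quadratic form (x̄ - mu_0)^T · S^{-1} · (x̄ - mu_0):
  S^{-1} · (x̄ - mu_0) = (0.6667, 0.1176),
  (x̄ - mu_0)^T · [...] = (5)·(0.6667) + (0.2)·(0.1176) = 3.3569.

Step 5 — scale by n: T² = 5 · 3.3569 = 16.7843.

T² ≈ 16.7843


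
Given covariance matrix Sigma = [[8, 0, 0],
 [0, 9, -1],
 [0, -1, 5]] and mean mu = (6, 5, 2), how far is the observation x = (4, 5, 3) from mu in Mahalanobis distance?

Step 1 — centre the observation: (x - mu) = (-2, 0, 1).

Step 2 — invert Sigma (cofactor / det for 3×3, or solve directly):
  Sigma^{-1} = [[0.125, 0, 0],
 [0, 0.1136, 0.0227],
 [0, 0.0227, 0.2045]].

Step 3 — form the quadratic (x - mu)^T · Sigma^{-1} · (x - mu):
  Sigma^{-1} · (x - mu) = (-0.25, 0.0227, 0.2045).
  (x - mu)^T · [Sigma^{-1} · (x - mu)] = (-2)·(-0.25) + (0)·(0.0227) + (1)·(0.2045) = 0.7045.

Step 4 — take square root: d = √(0.7045) ≈ 0.8394.

d(x, mu) = √(0.7045) ≈ 0.8394


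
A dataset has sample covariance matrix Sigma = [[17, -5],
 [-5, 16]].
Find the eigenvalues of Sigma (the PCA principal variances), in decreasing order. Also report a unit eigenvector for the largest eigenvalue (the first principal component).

Step 1 — characteristic polynomial of 2×2 Sigma:
  det(Sigma - λI) = λ² - trace · λ + det = 0.
  trace = 17 + 16 = 33, det = 17·16 - (-5)² = 247.
Step 2 — discriminant:
  Δ = trace² - 4·det = 1089 - 988 = 101.
Step 3 — eigenvalues:
  λ = (trace ± √Δ)/2 = (33 ± 10.0499)/2,
  λ_1 = 21.5249,  λ_2 = 11.4751.

Step 4 — unit eigenvector for λ_1: solve (Sigma - λ_1 I)v = 0. First row:
  (17 - 21.5249)·v_x + (-5)·v_y = 0, i.e. (-4.5249)·v_x + (-5)·v_y = 0,
  so v ∝ (b, λ_1 - a) = (-5, 4.5249); multiply by -1 so the first entry is positive: u = (5, -4.5249).
  ||u|| = √((5)² + (-4.5249)²) = √(45.4751) ≈ 6.7435,
  v_1 = u/||u|| ≈ (0.7415, -0.671) (||v_1|| = 1).

λ_1 = 21.5249,  λ_2 = 11.4751;  v_1 ≈ (0.7415, -0.671)


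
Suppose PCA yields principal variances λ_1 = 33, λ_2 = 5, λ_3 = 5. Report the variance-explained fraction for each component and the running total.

Step 1 — total variance = trace(Sigma) = Σ λ_i = 33 + 5 + 5 = 43.

Step 2 — fraction explained by component i = λ_i / Σ λ:
  PC1: 33/43 = 0.7674
  PC2: 5/43 = 0.1163
  PC3: 5/43 = 0.1163

Step 3 — cumulative fraction after k components = (λ_1 + ... + λ_k) / Σ λ:
  k = 1: 33/43 = 0.7674
  k = 2: (33 + 5)/43 = 38/43 = 0.8837
  k = 3: (33 + 5 + 5)/43 = 43/43 = 1

Summary (fraction, with percent):

explained: PC1 0.7674 (76.74%), PC2 0.1163 (11.63%), PC3 0.1163 (11.63%);  cumulative: 0.7674, 0.8837, 1


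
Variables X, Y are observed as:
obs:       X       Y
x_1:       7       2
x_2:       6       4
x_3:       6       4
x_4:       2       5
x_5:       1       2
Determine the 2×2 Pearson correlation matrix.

Step 1 — column means:
  mean(X) = (7 + 6 + 6 + 2 + 1) / 5 = 22/5 = 4.4
  mean(Y) = (2 + 4 + 4 + 5 + 2) / 5 = 17/5 = 3.4

Step 2 — sample variances and covariances s[i,j] = (1/(n-1)) · Σ_k (x_{k,i} - mean_i) · (x_{k,j} - mean_j), with n-1 = 4:
  s[X,X] = ((2.6)·(2.6) + (1.6)·(1.6) + (1.6)·(1.6) + (-2.4)·(-2.4) + (-3.4)·(-3.4)) / 4 = 29.2/4 = 7.3
  s[X,Y] = ((2.6)·(-1.4) + (1.6)·(0.6) + (1.6)·(0.6) + (-2.4)·(1.6) + (-3.4)·(-1.4)) / 4 = -0.8/4 = -0.2
  s[Y,Y] = ((-1.4)·(-1.4) + (0.6)·(0.6) + (0.6)·(0.6) + (1.6)·(1.6) + (-1.4)·(-1.4)) / 4 = 7.2/4 = 1.8
  Sample standard deviations s_i = √(s[i,i]):
  s(X) = √(7.3) = 2.7019
  s(Y) = √(1.8) = 1.3416

Step 3 — r_{ij} = s_{ij} / (s_i · s_j):
  r[X,X] = 1 (diagonal).
  r[X,Y] = -0.2 / (2.7019 · 1.3416) = -0.2 / 3.6249 = -0.0552
  r[Y,Y] = 1 (diagonal).

R is symmetric with unit diagonal. Assembling:

R = [[1, -0.0552],
 [-0.0552, 1]]


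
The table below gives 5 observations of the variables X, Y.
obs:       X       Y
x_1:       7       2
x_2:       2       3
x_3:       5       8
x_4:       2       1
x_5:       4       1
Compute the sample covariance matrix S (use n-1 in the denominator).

Step 1 — column means:
  mean(X) = (7 + 2 + 5 + 2 + 4) / 5 = 20/5 = 4
  mean(Y) = (2 + 3 + 8 + 1 + 1) / 5 = 15/5 = 3

Step 2 — sample covariance S[i,j] = (1/(n-1)) · Σ_k (x_{k,i} - mean_i) · (x_{k,j} - mean_j), with n-1 = 4.
  S[X,X] = ((3)·(3) + (-2)·(-2) + (1)·(1) + (-2)·(-2) + (0)·(0)) / 4 = 18/4 = 4.5
  S[X,Y] = ((3)·(-1) + (-2)·(0) + (1)·(5) + (-2)·(-2) + (0)·(-2)) / 4 = 6/4 = 1.5
  S[Y,Y] = ((-1)·(-1) + (0)·(0) + (5)·(5) + (-2)·(-2) + (-2)·(-2)) / 4 = 34/4 = 8.5

S is symmetric (S[j,i] = S[i,j]). Assembling:

S = [[4.5, 1.5],
 [1.5, 8.5]]


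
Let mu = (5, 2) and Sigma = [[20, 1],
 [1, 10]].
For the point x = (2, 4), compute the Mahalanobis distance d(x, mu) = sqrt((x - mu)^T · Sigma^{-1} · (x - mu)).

Step 1 — centre the observation: (x - mu) = (-3, 2).

Step 2 — invert Sigma. det(Sigma) = 20·10 - (1)² = 199.
  Sigma^{-1} = (1/det) · [[d, -b], [-b, a]] = [[0.0503, -0.005],
 [-0.005, 0.1005]].

Step 3 — form the quadratic (x - mu)^T · Sigma^{-1} · (x - mu):
  Sigma^{-1} · (x - mu) = (-0.1608, 0.2161).
  (x - mu)^T · [Sigma^{-1} · (x - mu)] = (-3)·(-0.1608) + (2)·(0.2161) = 0.9146.

Step 4 — take square root: d = √(0.9146) ≈ 0.9563.

d(x, mu) = √(0.9146) ≈ 0.9563


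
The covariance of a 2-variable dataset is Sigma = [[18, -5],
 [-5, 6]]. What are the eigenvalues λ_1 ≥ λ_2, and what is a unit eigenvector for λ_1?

Step 1 — characteristic polynomial of 2×2 Sigma:
  det(Sigma - λI) = λ² - trace · λ + det = 0.
  trace = 18 + 6 = 24, det = 18·6 - (-5)² = 83.
Step 2 — discriminant:
  Δ = trace² - 4·det = 576 - 332 = 244.
Step 3 — eigenvalues:
  λ = (trace ± √Δ)/2 = (24 ± 15.6205)/2,
  λ_1 = 19.8102,  λ_2 = 4.1898.

Step 4 — unit eigenvector for λ_1: solve (Sigma - λ_1 I)v = 0. First row:
  (18 - 19.8102)·v_x + (-5)·v_y = 0, i.e. (-1.8102)·v_x + (-5)·v_y = 0,
  so v ∝ (b, λ_1 - a) = (-5, 1.8102); multiply by -1 so the first entry is positive: u = (5, -1.8102).
  ||u|| = √((5)² + (-1.8102)²) = √(28.277) ≈ 5.3176,
  v_1 = u/||u|| ≈ (0.9403, -0.3404) (||v_1|| = 1).

λ_1 = 19.8102,  λ_2 = 4.1898;  v_1 ≈ (0.9403, -0.3404)


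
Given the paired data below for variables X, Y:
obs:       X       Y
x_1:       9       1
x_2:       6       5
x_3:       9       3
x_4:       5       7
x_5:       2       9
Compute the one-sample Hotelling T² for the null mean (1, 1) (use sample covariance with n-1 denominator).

Step 1 — sample mean vector:
  mean(X) = (9 + 6 + 9 + 5 + 2) / 5 = 31/5 = 6.2
  mean(Y) = (1 + 5 + 3 + 7 + 9) / 5 = 25/5 = 5
  x̄ = (6.2, 5),  deviation x̄ - mu_0 = (6.2, 5) - (1, 1) = (5.2, 4).

Step 2 — sample covariance matrix, S[i,j] = (1/(n-1)) · Σ_k (x_{k,i} - mean_i) · (x_{k,j} - mean_j), divisor n-1 = 4:
  S[X,X] = ((2.8)·(2.8) + (-0.2)·(-0.2) + (2.8)·(2.8) + (-1.2)·(-1.2) + (-4.2)·(-4.2)) / 4 = 34.8/4 = 8.7
  S[X,Y] = ((2.8)·(-4) + (-0.2)·(0) + (2.8)·(-2) + (-1.2)·(2) + (-4.2)·(4)) / 4 = -36/4 = -9
  S[Y,Y] = ((-4)·(-4) + (0)·(0) + (-2)·(-2) + (2)·(2) + (4)·(4)) / 4 = 40/4 = 10
  S = [[8.7, -9],
 [-9, 10]].

Step 3 — invert S. det(S) = 8.7·10 - (-9)² = 6.
  S^{-1} = (1/det) · [[d, -b], [-b, a]] = [[1.6667, 1.5],
 [1.5, 1.45]].

Step 4 — quadratic form (x̄ - mu_0)^T · S^{-1} · (x̄ - mu_0):
  S^{-1} · (x̄ - mu_0) = (14.6667, 13.6),
  (x̄ - mu_0)^T · [...] = (5.2)·(14.6667) + (4)·(13.6) = 130.6667.

Step 5 — scale by n: T² = 5 · 130.6667 = 653.3333.

T² ≈ 653.3333


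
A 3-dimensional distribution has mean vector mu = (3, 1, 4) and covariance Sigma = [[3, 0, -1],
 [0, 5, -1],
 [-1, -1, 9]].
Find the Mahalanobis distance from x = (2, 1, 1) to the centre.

Step 1 — centre the observation: (x - mu) = (-1, 0, -3).

Step 2 — invert Sigma (cofactor / det for 3×3, or solve directly):
  Sigma^{-1} = [[0.3465, 0.0079, 0.0394],
 [0.0079, 0.2047, 0.0236],
 [0.0394, 0.0236, 0.1181]].

Step 3 — form the quadratic (x - mu)^T · Sigma^{-1} · (x - mu):
  Sigma^{-1} · (x - mu) = (-0.4646, -0.0787, -0.3937).
  (x - mu)^T · [Sigma^{-1} · (x - mu)] = (-1)·(-0.4646) + (0)·(-0.0787) + (-3)·(-0.3937) = 1.6457.

Step 4 — take square root: d = √(1.6457) ≈ 1.2828.

d(x, mu) = √(1.6457) ≈ 1.2828


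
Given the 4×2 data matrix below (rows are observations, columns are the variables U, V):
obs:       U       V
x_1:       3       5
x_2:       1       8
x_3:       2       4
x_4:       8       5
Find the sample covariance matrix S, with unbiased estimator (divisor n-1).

Step 1 — column means:
  mean(U) = (3 + 1 + 2 + 8) / 4 = 14/4 = 3.5
  mean(V) = (5 + 8 + 4 + 5) / 4 = 22/4 = 5.5

Step 2 — sample covariance S[i,j] = (1/(n-1)) · Σ_k (x_{k,i} - mean_i) · (x_{k,j} - mean_j), with n-1 = 3.
  S[U,U] = ((-0.5)·(-0.5) + (-2.5)·(-2.5) + (-1.5)·(-1.5) + (4.5)·(4.5)) / 3 = 29/3 = 9.6667
  S[U,V] = ((-0.5)·(-0.5) + (-2.5)·(2.5) + (-1.5)·(-1.5) + (4.5)·(-0.5)) / 3 = -6/3 = -2
  S[V,V] = ((-0.5)·(-0.5) + (2.5)·(2.5) + (-1.5)·(-1.5) + (-0.5)·(-0.5)) / 3 = 9/3 = 3

S is symmetric (S[j,i] = S[i,j]). Assembling:

S = [[9.6667, -2],
 [-2, 3]]


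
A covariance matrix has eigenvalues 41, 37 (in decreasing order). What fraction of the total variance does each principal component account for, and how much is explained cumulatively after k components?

Step 1 — total variance = trace(Sigma) = Σ λ_i = 41 + 37 = 78.

Step 2 — fraction explained by component i = λ_i / Σ λ:
  PC1: 41/78 = 0.5256
  PC2: 37/78 = 0.4744

Step 3 — cumulative fraction after k components = (λ_1 + ... + λ_k) / Σ λ:
  k = 1: 41/78 = 0.5256
  k = 2: (41 + 37)/78 = 78/78 = 1

Summary (fraction, with percent):

explained: PC1 0.5256 (52.56%), PC2 0.4744 (47.44%);  cumulative: 0.5256, 1


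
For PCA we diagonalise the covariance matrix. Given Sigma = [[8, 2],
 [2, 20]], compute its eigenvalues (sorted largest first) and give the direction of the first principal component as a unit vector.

Step 1 — characteristic polynomial of 2×2 Sigma:
  det(Sigma - λI) = λ² - trace · λ + det = 0.
  trace = 8 + 20 = 28, det = 8·20 - (2)² = 156.
Step 2 — discriminant:
  Δ = trace² - 4·det = 784 - 624 = 160.
Step 3 — eigenvalues:
  λ = (trace ± √Δ)/2 = (28 ± 12.6491)/2,
  λ_1 = 20.3246,  λ_2 = 7.6754.

Step 4 — unit eigenvector for λ_1: solve (Sigma - λ_1 I)v = 0. First row:
  (8 - 20.3246)·v_x + (2)·v_y = 0, i.e. (-12.3246)·v_x + (2)·v_y = 0,
  so v ∝ (b, λ_1 - a) = (2, 12.3246) = u.
  ||u|| = √((2)² + (12.3246)²) = √(155.8947) ≈ 12.4858,
  v_1 = u/||u|| ≈ (0.1602, 0.9871) (||v_1|| = 1).

λ_1 = 20.3246,  λ_2 = 7.6754;  v_1 ≈ (0.1602, 0.9871)


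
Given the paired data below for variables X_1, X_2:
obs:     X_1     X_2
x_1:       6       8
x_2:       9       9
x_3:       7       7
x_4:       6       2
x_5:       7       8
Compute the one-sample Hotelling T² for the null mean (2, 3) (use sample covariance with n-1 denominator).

Step 1 — sample mean vector:
  mean(X_1) = (6 + 9 + 7 + 6 + 7) / 5 = 35/5 = 7
  mean(X_2) = (8 + 9 + 7 + 2 + 8) / 5 = 34/5 = 6.8
  x̄ = (7, 6.8),  deviation x̄ - mu_0 = (7, 6.8) - (2, 3) = (5, 3.8).

Step 2 — sample covariance matrix, S[i,j] = (1/(n-1)) · Σ_k (x_{k,i} - mean_i) · (x_{k,j} - mean_j), divisor n-1 = 4:
  S[X_1,X_1] = ((-1)·(-1) + (2)·(2) + (0)·(0) + (-1)·(-1) + (0)·(0)) / 4 = 6/4 = 1.5
  S[X_1,X_2] = ((-1)·(1.2) + (2)·(2.2) + (0)·(0.2) + (-1)·(-4.8) + (0)·(1.2)) / 4 = 8/4 = 2
  S[X_2,X_2] = ((1.2)·(1.2) + (2.2)·(2.2) + (0.2)·(0.2) + (-4.8)·(-4.8) + (1.2)·(1.2)) / 4 = 30.8/4 = 7.7
  S = [[1.5, 2],
 [2, 7.7]].

Step 3 — invert S. det(S) = 1.5·7.7 - (2)² = 7.55.
  S^{-1} = (1/det) · [[d, -b], [-b, a]] = [[1.0199, -0.2649],
 [-0.2649, 0.1987]].

Step 4 — quadratic form (x̄ - mu_0)^T · S^{-1} · (x̄ - mu_0):
  S^{-1} · (x̄ - mu_0) = (4.0927, -0.5695),
  (x̄ - mu_0)^T · [...] = (5)·(4.0927) + (3.8)·(-0.5695) = 18.2993.

Step 5 — scale by n: T² = 5 · 18.2993 = 91.4967.

T² ≈ 91.4967


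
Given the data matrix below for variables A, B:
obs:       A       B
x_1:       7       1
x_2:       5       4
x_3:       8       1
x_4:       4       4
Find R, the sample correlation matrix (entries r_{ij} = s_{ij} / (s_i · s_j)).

Step 1 — column means:
  mean(A) = (7 + 5 + 8 + 4) / 4 = 24/4 = 6
  mean(B) = (1 + 4 + 1 + 4) / 4 = 10/4 = 2.5

Step 2 — sample variances and covariances s[i,j] = (1/(n-1)) · Σ_k (x_{k,i} - mean_i) · (x_{k,j} - mean_j), with n-1 = 3:
  s[A,A] = ((1)·(1) + (-1)·(-1) + (2)·(2) + (-2)·(-2)) / 3 = 10/3 = 3.3333
  s[A,B] = ((1)·(-1.5) + (-1)·(1.5) + (2)·(-1.5) + (-2)·(1.5)) / 3 = -9/3 = -3
  s[B,B] = ((-1.5)·(-1.5) + (1.5)·(1.5) + (-1.5)·(-1.5) + (1.5)·(1.5)) / 3 = 9/3 = 3
  Sample standard deviations s_i = √(s[i,i]):
  s(A) = √(3.3333) = 1.8257
  s(B) = √(3) = 1.7321

Step 3 — r_{ij} = s_{ij} / (s_i · s_j):
  r[A,A] = 1 (diagonal).
  r[A,B] = -3 / (1.8257 · 1.7321) = -3 / 3.1623 = -0.9487
  r[B,B] = 1 (diagonal).

R is symmetric with unit diagonal. Assembling:

R = [[1, -0.9487],
 [-0.9487, 1]]


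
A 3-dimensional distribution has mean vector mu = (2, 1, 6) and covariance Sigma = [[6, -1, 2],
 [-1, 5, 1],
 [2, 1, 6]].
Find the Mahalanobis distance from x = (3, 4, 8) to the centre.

Step 1 — centre the observation: (x - mu) = (1, 3, 2).

Step 2 — invert Sigma (cofactor / det for 3×3, or solve directly):
  Sigma^{-1} = [[0.2014, 0.0556, -0.0764],
 [0.0556, 0.2222, -0.0556],
 [-0.0764, -0.0556, 0.2014]].

Step 3 — form the quadratic (x - mu)^T · Sigma^{-1} · (x - mu):
  Sigma^{-1} · (x - mu) = (0.2153, 0.6111, 0.1597).
  (x - mu)^T · [Sigma^{-1} · (x - mu)] = (1)·(0.2153) + (3)·(0.6111) + (2)·(0.1597) = 2.3681.

Step 4 — take square root: d = √(2.3681) ≈ 1.5388.

d(x, mu) = √(2.3681) ≈ 1.5388


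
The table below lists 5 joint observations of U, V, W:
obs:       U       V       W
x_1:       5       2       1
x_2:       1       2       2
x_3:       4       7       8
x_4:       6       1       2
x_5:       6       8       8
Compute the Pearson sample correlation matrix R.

Step 1 — column means:
  mean(U) = (5 + 1 + 4 + 6 + 6) / 5 = 22/5 = 4.4
  mean(V) = (2 + 2 + 7 + 1 + 8) / 5 = 20/5 = 4
  mean(W) = (1 + 2 + 8 + 2 + 8) / 5 = 21/5 = 4.2

Step 2 — sample variances and covariances s[i,j] = (1/(n-1)) · Σ_k (x_{k,i} - mean_i) · (x_{k,j} - mean_j), with n-1 = 4:
  s[U,U] = ((0.6)·(0.6) + (-3.4)·(-3.4) + (-0.4)·(-0.4) + (1.6)·(1.6) + (1.6)·(1.6)) / 4 = 17.2/4 = 4.3
  s[U,V] = ((0.6)·(-2) + (-3.4)·(-2) + (-0.4)·(3) + (1.6)·(-3) + (1.6)·(4)) / 4 = 6/4 = 1.5
  s[U,W] = ((0.6)·(-3.2) + (-3.4)·(-2.2) + (-0.4)·(3.8) + (1.6)·(-2.2) + (1.6)·(3.8)) / 4 = 6.6/4 = 1.65
  s[V,V] = ((-2)·(-2) + (-2)·(-2) + (3)·(3) + (-3)·(-3) + (4)·(4)) / 4 = 42/4 = 10.5
  s[V,W] = ((-2)·(-3.2) + (-2)·(-2.2) + (3)·(3.8) + (-3)·(-2.2) + (4)·(3.8)) / 4 = 44/4 = 11
  s[W,W] = ((-3.2)·(-3.2) + (-2.2)·(-2.2) + (3.8)·(3.8) + (-2.2)·(-2.2) + (3.8)·(3.8)) / 4 = 48.8/4 = 12.2
  Sample standard deviations s_i = √(s[i,i]):
  s(U) = √(4.3) = 2.0736
  s(V) = √(10.5) = 3.2404
  s(W) = √(12.2) = 3.4928

Step 3 — r_{ij} = s_{ij} / (s_i · s_j):
  r[U,U] = 1 (diagonal).
  r[U,V] = 1.5 / (2.0736 · 3.2404) = 1.5 / 6.7194 = 0.2232
  r[U,W] = 1.65 / (2.0736 · 3.4928) = 1.65 / 7.2429 = 0.2278
  r[V,V] = 1 (diagonal).
  r[V,W] = 11 / (3.2404 · 3.4928) = 11 / 11.3181 = 0.9719
  r[W,W] = 1 (diagonal).

R is symmetric with unit diagonal. Assembling:

R = [[1, 0.2232, 0.2278],
 [0.2232, 1, 0.9719],
 [0.2278, 0.9719, 1]]


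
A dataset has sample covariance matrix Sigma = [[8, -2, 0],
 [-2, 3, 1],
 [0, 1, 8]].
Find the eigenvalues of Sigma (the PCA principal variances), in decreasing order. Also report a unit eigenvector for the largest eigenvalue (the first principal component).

Step 1 — characteristic polynomial p(λ) = det(λI - Sigma) = λ³ - tr·λ² + c_1·λ - det, where tr = trace, c_1 = sum of the principal 2×2 minors, det = det(Sigma):
  tr = 8 + 3 + 8 = 19,
  c_1 = (8·3 - (-2)²) + (8·8 - (0)²) + (3·8 - (1)²) = 20 + 64 + 23 = 107,
  det = 8·(3·8 - (1)²) - (-2)·((-2)·8 - (1)·(0)) + (0)·((-2)·(1) - 3·(0)) = 8·(23) - (-2)·(-16) + (0)·(-2) = 152.
  So p(λ) = λ³ - 19λ² + 107λ - 152.
Step 2 — look for an integer root (rational root theorem: any rational root is an integer divisor of 152). Testing λ = 8:
  p(8) = 512 - 1216 + 856 - 152 = 0  ✓
  Dividing out (λ - 8): p(λ) = (λ - 8)(λ² - 11λ + 19).
Step 3 — remaining eigenvalues from the quadratic λ² - 11λ + 19 = 0:
  Δ = 11² - 4·19 = 121 - 76 = 45,  λ = (11 ± √45)/2 = (11 ± 6.7082)/2 ≈ 8.8541 or 2.1459.
  Sorted: λ_1 = 8.8541,  λ_2 = 8,  λ_3 = 2.1459  (check: sum = 19 = tr ✓).

Step 4 — unit eigenvector for λ_1 ≈ 8.8541: v spans the null space of (Sigma - λ_1 I), whose rows are
  r_1 = (-0.8541, -2, 0),  r_2 = (-2, -5.8541, 1),  r_3 = (0, 1, -0.8541).
  v is orthogonal to every row, so take v ∝ r_1 × r_2 = ((-2)·(1) - (0)·(-5.8541), (0)·(-2) - (-0.8541)·(1), (-0.8541)·(-5.8541) - (-2)·(-2)) ≈ (-2, 0.8541, 1).
  Rescale (multiply by -1 so the first nonzero entry is positive): u = (2, -0.8541, -1).
  ||u|| = √((2)² + (-0.8541)² + (-1)²) = √(5.7295) ≈ 2.3936,  v_1 = u/||u|| ≈ (0.8355, -0.3568, -0.4178) (||v_1|| = 1).

λ_1 = 8.8541,  λ_2 = 8,  λ_3 = 2.1459;  v_1 ≈ (0.8355, -0.3568, -0.4178)


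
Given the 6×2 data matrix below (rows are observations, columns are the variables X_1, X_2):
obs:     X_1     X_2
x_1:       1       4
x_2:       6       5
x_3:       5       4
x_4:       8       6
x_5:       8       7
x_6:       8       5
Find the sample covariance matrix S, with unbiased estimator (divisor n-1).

Step 1 — column means:
  mean(X_1) = (1 + 6 + 5 + 8 + 8 + 8) / 6 = 36/6 = 6
  mean(X_2) = (4 + 5 + 4 + 6 + 7 + 5) / 6 = 31/6 = 5.1667

Step 2 — sample covariance S[i,j] = (1/(n-1)) · Σ_k (x_{k,i} - mean_i) · (x_{k,j} - mean_j), with n-1 = 5.
  S[X_1,X_1] = ((-5)·(-5) + (0)·(0) + (-1)·(-1) + (2)·(2) + (2)·(2) + (2)·(2)) / 5 = 38/5 = 7.6
  S[X_1,X_2] = ((-5)·(-1.1667) + (0)·(-0.1667) + (-1)·(-1.1667) + (2)·(0.8333) + (2)·(1.8333) + (2)·(-0.1667)) / 5 = 12/5 = 2.4
  S[X_2,X_2] = ((-1.1667)·(-1.1667) + (-0.1667)·(-0.1667) + (-1.1667)·(-1.1667) + (0.8333)·(0.8333) + (1.8333)·(1.8333) + (-0.1667)·(-0.1667)) / 5 = 6.8333/5 = 1.3667

S is symmetric (S[j,i] = S[i,j]). Assembling:

S = [[7.6, 2.4],
 [2.4, 1.3667]]


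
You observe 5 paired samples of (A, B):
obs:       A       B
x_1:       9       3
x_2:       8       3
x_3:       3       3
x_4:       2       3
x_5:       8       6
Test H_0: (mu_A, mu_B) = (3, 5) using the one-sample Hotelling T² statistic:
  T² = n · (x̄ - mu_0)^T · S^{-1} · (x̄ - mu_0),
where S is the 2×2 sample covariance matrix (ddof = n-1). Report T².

Step 1 — sample mean vector:
  mean(A) = (9 + 8 + 3 + 2 + 8) / 5 = 30/5 = 6
  mean(B) = (3 + 3 + 3 + 3 + 6) / 5 = 18/5 = 3.6
  x̄ = (6, 3.6),  deviation x̄ - mu_0 = (6, 3.6) - (3, 5) = (3, -1.4).

Step 2 — sample covariance matrix, S[i,j] = (1/(n-1)) · Σ_k (x_{k,i} - mean_i) · (x_{k,j} - mean_j), divisor n-1 = 4:
  S[A,A] = ((3)·(3) + (2)·(2) + (-3)·(-3) + (-4)·(-4) + (2)·(2)) / 4 = 42/4 = 10.5
  S[A,B] = ((3)·(-0.6) + (2)·(-0.6) + (-3)·(-0.6) + (-4)·(-0.6) + (2)·(2.4)) / 4 = 6/4 = 1.5
  S[B,B] = ((-0.6)·(-0.6) + (-0.6)·(-0.6) + (-0.6)·(-0.6) + (-0.6)·(-0.6) + (2.4)·(2.4)) / 4 = 7.2/4 = 1.8
  S = [[10.5, 1.5],
 [1.5, 1.8]].

Step 3 — invert S. det(S) = 10.5·1.8 - (1.5)² = 16.65.
  S^{-1} = (1/det) · [[d, -b], [-b, a]] = [[0.1081, -0.0901],
 [-0.0901, 0.6306]].

Step 4 — quadratic form (x̄ - mu_0)^T · S^{-1} · (x̄ - mu_0):
  S^{-1} · (x̄ - mu_0) = (0.4505, -1.1532),
  (x̄ - mu_0)^T · [...] = (3)·(0.4505) + (-1.4)·(-1.1532) = 2.9658.

Step 5 — scale by n: T² = 5 · 2.9658 = 14.8288.

T² ≈ 14.8288


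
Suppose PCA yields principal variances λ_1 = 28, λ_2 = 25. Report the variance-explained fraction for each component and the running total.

Step 1 — total variance = trace(Sigma) = Σ λ_i = 28 + 25 = 53.

Step 2 — fraction explained by component i = λ_i / Σ λ:
  PC1: 28/53 = 0.5283
  PC2: 25/53 = 0.4717

Step 3 — cumulative fraction after k components = (λ_1 + ... + λ_k) / Σ λ:
  k = 1: 28/53 = 0.5283
  k = 2: (28 + 25)/53 = 53/53 = 1

Summary (fraction, with percent):

explained: PC1 0.5283 (52.83%), PC2 0.4717 (47.17%);  cumulative: 0.5283, 1


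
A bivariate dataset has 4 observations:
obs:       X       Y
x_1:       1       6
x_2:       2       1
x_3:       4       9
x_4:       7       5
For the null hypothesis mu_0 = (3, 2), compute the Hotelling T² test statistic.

Step 1 — sample mean vector:
  mean(X) = (1 + 2 + 4 + 7) / 4 = 14/4 = 3.5
  mean(Y) = (6 + 1 + 9 + 5) / 4 = 21/4 = 5.25
  x̄ = (3.5, 5.25),  deviation x̄ - mu_0 = (3.5, 5.25) - (3, 2) = (0.5, 3.25).

Step 2 — sample covariance matrix, S[i,j] = (1/(n-1)) · Σ_k (x_{k,i} - mean_i) · (x_{k,j} - mean_j), divisor n-1 = 3:
  S[X,X] = ((-2.5)·(-2.5) + (-1.5)·(-1.5) + (0.5)·(0.5) + (3.5)·(3.5)) / 3 = 21/3 = 7
  S[X,Y] = ((-2.5)·(0.75) + (-1.5)·(-4.25) + (0.5)·(3.75) + (3.5)·(-0.25)) / 3 = 5.5/3 = 1.8333
  S[Y,Y] = ((0.75)·(0.75) + (-4.25)·(-4.25) + (3.75)·(3.75) + (-0.25)·(-0.25)) / 3 = 32.75/3 = 10.9167
  S = [[7, 1.8333],
 [1.8333, 10.9167]].

Step 3 — invert S. det(S) = 7·10.9167 - (1.8333)² = 73.0556.
  S^{-1} = (1/det) · [[d, -b], [-b, a]] = [[0.1494, -0.0251],
 [-0.0251, 0.0958]].

Step 4 — quadratic form (x̄ - mu_0)^T · S^{-1} · (x̄ - mu_0):
  S^{-1} · (x̄ - mu_0) = (-0.0068, 0.2989),
  (x̄ - mu_0)^T · [...] = (0.5)·(-0.0068) + (3.25)·(0.2989) = 0.9679.

Step 5 — scale by n: T² = 4 · 0.9679 = 3.8715.

T² ≈ 3.8715


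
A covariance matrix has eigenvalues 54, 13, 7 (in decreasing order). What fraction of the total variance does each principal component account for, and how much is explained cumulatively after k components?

Step 1 — total variance = trace(Sigma) = Σ λ_i = 54 + 13 + 7 = 74.

Step 2 — fraction explained by component i = λ_i / Σ λ:
  PC1: 54/74 = 0.7297
  PC2: 13/74 = 0.1757
  PC3: 7/74 = 0.0946

Step 3 — cumulative fraction after k components = (λ_1 + ... + λ_k) / Σ λ:
  k = 1: 54/74 = 0.7297
  k = 2: (54 + 13)/74 = 67/74 = 0.9054
  k = 3: (54 + 13 + 7)/74 = 74/74 = 1

Summary (fraction, with percent):

explained: PC1 0.7297 (72.97%), PC2 0.1757 (17.57%), PC3 0.0946 (9.46%);  cumulative: 0.7297, 0.9054, 1


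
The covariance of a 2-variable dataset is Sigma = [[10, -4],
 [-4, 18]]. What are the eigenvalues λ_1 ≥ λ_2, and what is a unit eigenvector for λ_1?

Step 1 — characteristic polynomial of 2×2 Sigma:
  det(Sigma - λI) = λ² - trace · λ + det = 0.
  trace = 10 + 18 = 28, det = 10·18 - (-4)² = 164.
Step 2 — discriminant:
  Δ = trace² - 4·det = 784 - 656 = 128.
Step 3 — eigenvalues:
  λ = (trace ± √Δ)/2 = (28 ± 11.3137)/2,
  λ_1 = 19.6569,  λ_2 = 8.3431.

Step 4 — unit eigenvector for λ_1: solve (Sigma - λ_1 I)v = 0. First row:
  (10 - 19.6569)·v_x + (-4)·v_y = 0, i.e. (-9.6569)·v_x + (-4)·v_y = 0,
  so v ∝ (b, λ_1 - a) = (-4, 9.6569); multiply by -1 so the first entry is positive: u = (4, -9.6569).
  ||u|| = √((4)² + (-9.6569)²) = √(109.2548) ≈ 10.4525,
  v_1 = u/||u|| ≈ (0.3827, -0.9239) (||v_1|| = 1).

λ_1 = 19.6569,  λ_2 = 8.3431;  v_1 ≈ (0.3827, -0.9239)


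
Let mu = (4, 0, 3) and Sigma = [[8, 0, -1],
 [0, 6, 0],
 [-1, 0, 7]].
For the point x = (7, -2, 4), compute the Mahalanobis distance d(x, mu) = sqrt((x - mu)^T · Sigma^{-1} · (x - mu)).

Step 1 — centre the observation: (x - mu) = (3, -2, 1).

Step 2 — invert Sigma (cofactor / det for 3×3, or solve directly):
  Sigma^{-1} = [[0.1273, 0, 0.0182],
 [0, 0.1667, 0],
 [0.0182, 0, 0.1455]].

Step 3 — form the quadratic (x - mu)^T · Sigma^{-1} · (x - mu):
  Sigma^{-1} · (x - mu) = (0.4, -0.3333, 0.2).
  (x - mu)^T · [Sigma^{-1} · (x - mu)] = (3)·(0.4) + (-2)·(-0.3333) + (1)·(0.2) = 2.0667.

Step 4 — take square root: d = √(2.0667) ≈ 1.4376.

d(x, mu) = √(2.0667) ≈ 1.4376


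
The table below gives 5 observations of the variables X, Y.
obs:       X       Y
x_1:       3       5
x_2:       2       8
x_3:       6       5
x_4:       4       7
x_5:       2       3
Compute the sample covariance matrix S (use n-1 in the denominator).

Step 1 — column means:
  mean(X) = (3 + 2 + 6 + 4 + 2) / 5 = 17/5 = 3.4
  mean(Y) = (5 + 8 + 5 + 7 + 3) / 5 = 28/5 = 5.6

Step 2 — sample covariance S[i,j] = (1/(n-1)) · Σ_k (x_{k,i} - mean_i) · (x_{k,j} - mean_j), with n-1 = 4.
  S[X,X] = ((-0.4)·(-0.4) + (-1.4)·(-1.4) + (2.6)·(2.6) + (0.6)·(0.6) + (-1.4)·(-1.4)) / 4 = 11.2/4 = 2.8
  S[X,Y] = ((-0.4)·(-0.6) + (-1.4)·(2.4) + (2.6)·(-0.6) + (0.6)·(1.4) + (-1.4)·(-2.6)) / 4 = -0.2/4 = -0.05
  S[Y,Y] = ((-0.6)·(-0.6) + (2.4)·(2.4) + (-0.6)·(-0.6) + (1.4)·(1.4) + (-2.6)·(-2.6)) / 4 = 15.2/4 = 3.8

S is symmetric (S[j,i] = S[i,j]). Assembling:

S = [[2.8, -0.05],
 [-0.05, 3.8]]


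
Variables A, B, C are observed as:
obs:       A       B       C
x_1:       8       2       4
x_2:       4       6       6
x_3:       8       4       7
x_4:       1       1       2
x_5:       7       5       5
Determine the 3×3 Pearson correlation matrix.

Step 1 — column means:
  mean(A) = (8 + 4 + 8 + 1 + 7) / 5 = 28/5 = 5.6
  mean(B) = (2 + 6 + 4 + 1 + 5) / 5 = 18/5 = 3.6
  mean(C) = (4 + 6 + 7 + 2 + 5) / 5 = 24/5 = 4.8

Step 2 — sample variances and covariances s[i,j] = (1/(n-1)) · Σ_k (x_{k,i} - mean_i) · (x_{k,j} - mean_j), with n-1 = 4:
  s[A,A] = ((2.4)·(2.4) + (-1.6)·(-1.6) + (2.4)·(2.4) + (-4.6)·(-4.6) + (1.4)·(1.4)) / 4 = 37.2/4 = 9.3
  s[A,B] = ((2.4)·(-1.6) + (-1.6)·(2.4) + (2.4)·(0.4) + (-4.6)·(-2.6) + (1.4)·(1.4)) / 4 = 7.2/4 = 1.8
  s[A,C] = ((2.4)·(-0.8) + (-1.6)·(1.2) + (2.4)·(2.2) + (-4.6)·(-2.8) + (1.4)·(0.2)) / 4 = 14.6/4 = 3.65
  s[B,B] = ((-1.6)·(-1.6) + (2.4)·(2.4) + (0.4)·(0.4) + (-2.6)·(-2.6) + (1.4)·(1.4)) / 4 = 17.2/4 = 4.3
  s[B,C] = ((-1.6)·(-0.8) + (2.4)·(1.2) + (0.4)·(2.2) + (-2.6)·(-2.8) + (1.4)·(0.2)) / 4 = 12.6/4 = 3.15
  s[C,C] = ((-0.8)·(-0.8) + (1.2)·(1.2) + (2.2)·(2.2) + (-2.8)·(-2.8) + (0.2)·(0.2)) / 4 = 14.8/4 = 3.7
  Sample standard deviations s_i = √(s[i,i]):
  s(A) = √(9.3) = 3.0496
  s(B) = √(4.3) = 2.0736
  s(C) = √(3.7) = 1.9235

Step 3 — r_{ij} = s_{ij} / (s_i · s_j):
  r[A,A] = 1 (diagonal).
  r[A,B] = 1.8 / (3.0496 · 2.0736) = 1.8 / 6.3238 = 0.2846
  r[A,C] = 3.65 / (3.0496 · 1.9235) = 3.65 / 5.866 = 0.6222
  r[B,B] = 1 (diagonal).
  r[B,C] = 3.15 / (2.0736 · 1.9235) = 3.15 / 3.9887 = 0.7897
  r[C,C] = 1 (diagonal).

R is symmetric with unit diagonal. Assembling:

R = [[1, 0.2846, 0.6222],
 [0.2846, 1, 0.7897],
 [0.6222, 0.7897, 1]]


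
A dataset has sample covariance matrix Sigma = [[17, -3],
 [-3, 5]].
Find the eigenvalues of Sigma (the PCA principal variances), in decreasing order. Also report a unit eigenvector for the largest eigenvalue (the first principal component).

Step 1 — characteristic polynomial of 2×2 Sigma:
  det(Sigma - λI) = λ² - trace · λ + det = 0.
  trace = 17 + 5 = 22, det = 17·5 - (-3)² = 76.
Step 2 — discriminant:
  Δ = trace² - 4·det = 484 - 304 = 180.
Step 3 — eigenvalues:
  λ = (trace ± √Δ)/2 = (22 ± 13.4164)/2,
  λ_1 = 17.7082,  λ_2 = 4.2918.

Step 4 — unit eigenvector for λ_1: solve (Sigma - λ_1 I)v = 0. First row:
  (17 - 17.7082)·v_x + (-3)·v_y = 0, i.e. (-0.7082)·v_x + (-3)·v_y = 0,
  so v ∝ (b, λ_1 - a) = (-3, 0.7082); multiply by -1 so the first entry is positive: u = (3, -0.7082).
  ||u|| = √((3)² + (-0.7082)²) = √(9.5016) ≈ 3.0825,
  v_1 = u/||u|| ≈ (0.9732, -0.2298) (||v_1|| = 1).

λ_1 = 17.7082,  λ_2 = 4.2918;  v_1 ≈ (0.9732, -0.2298)
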